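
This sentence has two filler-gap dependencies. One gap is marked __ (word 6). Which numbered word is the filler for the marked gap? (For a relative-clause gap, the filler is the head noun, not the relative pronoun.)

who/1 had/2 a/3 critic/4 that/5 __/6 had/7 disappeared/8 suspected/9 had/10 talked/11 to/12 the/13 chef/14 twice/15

4

The marked gap is inside the relative clause, the subject of "disappeared".
Its filler is the head noun "critic" (via "that"), at word 4.
(The other dependency links word 1 to a gap after word 9.)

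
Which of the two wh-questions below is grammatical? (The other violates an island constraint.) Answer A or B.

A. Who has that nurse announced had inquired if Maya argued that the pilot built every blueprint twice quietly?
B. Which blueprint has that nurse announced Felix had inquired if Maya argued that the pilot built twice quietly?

A

In B, the wh-phrase is extracted from inside a wh-island (introduced by "if"), which blocks movement.
In A, the extraction path crosses only that-complement boundaries, which are transparent.
So A is grammatical.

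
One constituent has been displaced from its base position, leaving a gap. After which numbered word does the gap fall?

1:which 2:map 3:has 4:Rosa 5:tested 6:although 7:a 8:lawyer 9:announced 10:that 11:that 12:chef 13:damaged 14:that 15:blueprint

The displaced element is "which map" (word 2).
It functions as the direct object of "tested", so the gap sits immediately after word 5 ("tested").
Base order: Rosa has tested which map although a lawyer announced that that chef damaged that blueprint.

5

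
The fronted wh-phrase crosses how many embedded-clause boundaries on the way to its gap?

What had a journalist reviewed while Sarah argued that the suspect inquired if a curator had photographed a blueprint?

0

"what" originates inside the matrix clause — no clause boundary is crossed.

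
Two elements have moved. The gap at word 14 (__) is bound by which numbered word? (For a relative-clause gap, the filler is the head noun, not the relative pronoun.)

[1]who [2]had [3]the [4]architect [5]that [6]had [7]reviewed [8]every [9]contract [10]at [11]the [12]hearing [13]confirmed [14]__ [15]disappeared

The marked gap is the subject of "disappeared".
Its filler is the fronted wh-phrase "who", at word 1.
(The other dependency links word 4 to a gap after word 5.)

1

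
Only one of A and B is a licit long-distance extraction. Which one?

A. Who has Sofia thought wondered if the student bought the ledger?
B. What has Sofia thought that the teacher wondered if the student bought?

In B, the wh-phrase is extracted from inside a wh-island (introduced by "if"), which blocks movement.
In A, the extraction path crosses only that-complement boundaries, which are transparent.
So A is grammatical.

A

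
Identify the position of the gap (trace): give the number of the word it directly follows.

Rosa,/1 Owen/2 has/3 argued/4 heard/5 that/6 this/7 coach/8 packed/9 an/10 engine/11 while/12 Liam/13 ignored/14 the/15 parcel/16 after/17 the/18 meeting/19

The displaced element is "Rosa" (word 1).
It is linked across 1 clause boundary (Ø).
It functions as the subject of "heard", so the gap sits immediately after word 4 ("argued").
Base order: Owen has argued Rosa heard that this coach packed an engine while Liam ignored the parcel after the meeting.

4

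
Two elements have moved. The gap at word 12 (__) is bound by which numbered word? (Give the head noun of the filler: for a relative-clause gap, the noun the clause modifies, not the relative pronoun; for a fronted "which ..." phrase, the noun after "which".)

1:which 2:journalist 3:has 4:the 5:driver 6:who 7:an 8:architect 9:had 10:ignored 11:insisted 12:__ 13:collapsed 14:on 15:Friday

The marked gap is the subject of "collapsed".
Its filler is the fronted wh-phrase "which journalist", at word 2.
(The other dependency links word 5 to a gap after word 10.)

2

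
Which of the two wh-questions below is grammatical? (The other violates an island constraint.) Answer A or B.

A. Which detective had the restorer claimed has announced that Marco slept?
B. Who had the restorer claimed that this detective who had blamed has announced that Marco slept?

In B, the wh-phrase is extracted from inside a complex-NP island (relative clause) (introduced by "who"), which blocks movement.
In A, the extraction path crosses only that-complement boundaries, which are transparent.
So A is grammatical.

A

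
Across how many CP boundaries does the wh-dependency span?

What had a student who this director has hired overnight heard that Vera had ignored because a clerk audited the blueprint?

1

"what" is extracted from the object of "ignored".
Boundaries crossed, outermost first: [that] — 1 in total.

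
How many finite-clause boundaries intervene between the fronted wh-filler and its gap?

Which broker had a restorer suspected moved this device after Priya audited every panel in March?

"which broker" is extracted from the subject of "moved".
Boundaries crossed, outermost first: [Ø] — 1 in total.

1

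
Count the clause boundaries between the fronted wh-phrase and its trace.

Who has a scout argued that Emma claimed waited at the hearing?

2

"who" is extracted from the subject of "waited".
Boundaries crossed, outermost first: [that], [Ø] — 2 in total.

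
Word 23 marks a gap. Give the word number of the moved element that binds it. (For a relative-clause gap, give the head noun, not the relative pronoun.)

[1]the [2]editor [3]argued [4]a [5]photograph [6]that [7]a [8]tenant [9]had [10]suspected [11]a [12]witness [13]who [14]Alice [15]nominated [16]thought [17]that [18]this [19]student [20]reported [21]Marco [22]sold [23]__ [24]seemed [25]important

The gap at 23 is the object of "sold", inside a relative clause.
The relative pronoun is "that" (word 6); it is bound by the head noun immediately before it.
Its filler is the head noun "photograph", at word 5.

5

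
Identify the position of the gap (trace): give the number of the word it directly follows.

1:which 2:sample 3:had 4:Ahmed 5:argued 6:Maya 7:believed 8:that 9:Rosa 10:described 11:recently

10

The displaced element is "which sample" (word 2).
It is linked across 2 clause boundaries (Ø → that).
It functions as the direct object of "described", so the gap sits immediately after word 10 ("described").
Base order: Ahmed had argued Maya believed that Rosa described which sample recently.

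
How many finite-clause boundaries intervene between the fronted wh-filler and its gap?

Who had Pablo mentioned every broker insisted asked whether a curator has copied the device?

2

"who" is extracted from the subject of "asked".
Boundaries crossed, outermost first: [Ø], [Ø] — 2 in total.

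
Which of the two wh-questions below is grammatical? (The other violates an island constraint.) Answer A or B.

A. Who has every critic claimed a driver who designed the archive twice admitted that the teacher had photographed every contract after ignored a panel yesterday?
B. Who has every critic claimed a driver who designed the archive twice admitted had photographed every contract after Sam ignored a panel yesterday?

B

In A, the wh-phrase is extracted from inside an adjunct island (introduced by "after"), which blocks movement.
In B, the extraction path crosses only that-complement boundaries, which are transparent.
So B is grammatical.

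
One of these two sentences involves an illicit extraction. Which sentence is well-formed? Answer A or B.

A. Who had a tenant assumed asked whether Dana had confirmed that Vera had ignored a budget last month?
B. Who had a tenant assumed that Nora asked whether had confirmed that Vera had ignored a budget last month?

In B, the wh-phrase is extracted from inside a wh-island (introduced by "whether"), which blocks movement.
In A, the extraction path crosses only that-complement boundaries, which are transparent.
So A is grammatical.

A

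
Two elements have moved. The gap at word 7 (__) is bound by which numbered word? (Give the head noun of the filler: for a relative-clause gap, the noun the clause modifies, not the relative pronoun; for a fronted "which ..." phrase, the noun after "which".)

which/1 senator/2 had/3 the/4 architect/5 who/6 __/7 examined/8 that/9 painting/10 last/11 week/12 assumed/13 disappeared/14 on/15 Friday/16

5

The marked gap is inside the relative clause, the subject of "examined".
Its filler is the head noun "architect" (via "who"), at word 5.
(The other dependency links word 2 to a gap after word 13.)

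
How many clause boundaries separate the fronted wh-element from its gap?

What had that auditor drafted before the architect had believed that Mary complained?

"what" originates inside the matrix clause — no clause boundary is crossed.

0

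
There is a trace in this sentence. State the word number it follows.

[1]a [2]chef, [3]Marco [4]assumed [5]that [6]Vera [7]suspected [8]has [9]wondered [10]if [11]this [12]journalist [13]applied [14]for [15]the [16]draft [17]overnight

7

The displaced element is "a chef" (word 2).
It is linked across 2 clause boundaries (that → Ø).
It functions as the subject of "wondered", so the gap sits immediately after word 7 ("suspected").
Base order: Marco assumed that Vera suspected that a chef has wondered if this journalist applied for the draft overnight.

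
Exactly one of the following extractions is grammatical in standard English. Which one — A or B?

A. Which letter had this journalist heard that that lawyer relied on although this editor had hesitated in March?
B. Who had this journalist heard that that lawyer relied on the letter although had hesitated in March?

A

In B, the wh-phrase is extracted from inside an adjunct island (introduced by "although"), which blocks movement.
In A, the extraction path crosses only that-complement boundaries, which are transparent.
So A is grammatical.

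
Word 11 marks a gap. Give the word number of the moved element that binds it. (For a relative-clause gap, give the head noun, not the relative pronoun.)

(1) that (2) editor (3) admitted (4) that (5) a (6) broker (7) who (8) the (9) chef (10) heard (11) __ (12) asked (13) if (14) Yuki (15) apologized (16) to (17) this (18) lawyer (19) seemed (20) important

The gap at 11 is the subject of "asked", inside a relative clause.
The relative pronoun is "who" (word 7); it is bound by the head noun immediately before it.
Its filler is the head noun "broker", at word 6.

6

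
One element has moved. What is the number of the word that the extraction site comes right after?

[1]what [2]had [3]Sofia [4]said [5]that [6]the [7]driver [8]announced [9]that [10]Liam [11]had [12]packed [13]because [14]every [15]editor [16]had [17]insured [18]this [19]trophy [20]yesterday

12

The displaced element is "what" (word 1).
It is linked across 2 clause boundaries (that → that).
It functions as the direct object of "packed", so the gap sits immediately after word 12 ("packed").
Base order: Sofia had said that the driver announced that Liam had packed what because every editor had insured this trophy yesterday.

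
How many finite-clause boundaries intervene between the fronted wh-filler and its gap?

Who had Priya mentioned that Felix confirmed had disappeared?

2

"who" is extracted from the subject of "disappeared".
Boundaries crossed, outermost first: [that], [Ø] — 2 in total.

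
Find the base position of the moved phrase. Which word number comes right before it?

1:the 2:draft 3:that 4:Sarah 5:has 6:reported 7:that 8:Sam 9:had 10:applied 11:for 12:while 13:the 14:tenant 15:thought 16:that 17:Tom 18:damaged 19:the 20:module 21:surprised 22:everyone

The displaced element is "the draft" (word 2).
It is linked across 1 clause boundary (that).
It functions as the object of the preposition "for" of "applied", so the gap sits immediately after word 11 ("for").
Base order: Sarah has reported that Sam had applied for the draft while the tenant thought that Tom damaged the module.

11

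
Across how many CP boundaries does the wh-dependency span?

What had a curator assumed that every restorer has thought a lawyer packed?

"what" is extracted from the object of "packed".
Boundaries crossed, outermost first: [that], [Ø] — 2 in total.

2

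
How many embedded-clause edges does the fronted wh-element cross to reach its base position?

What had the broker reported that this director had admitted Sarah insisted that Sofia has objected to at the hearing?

3

"what" is extracted from the PP object of "objected".
Boundaries crossed, outermost first: [that], [Ø], [that] — 3 in total.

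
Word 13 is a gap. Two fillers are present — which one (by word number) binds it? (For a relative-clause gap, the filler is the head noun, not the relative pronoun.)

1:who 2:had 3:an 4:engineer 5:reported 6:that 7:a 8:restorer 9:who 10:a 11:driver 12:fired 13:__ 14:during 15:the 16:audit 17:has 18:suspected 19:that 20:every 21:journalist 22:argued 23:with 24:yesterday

8

The marked gap is inside the relative clause, the direct object of "fired".
Its filler is the head noun "restorer" (via "who"), at word 8.
(The other dependency links word 1 to a gap after word 23.)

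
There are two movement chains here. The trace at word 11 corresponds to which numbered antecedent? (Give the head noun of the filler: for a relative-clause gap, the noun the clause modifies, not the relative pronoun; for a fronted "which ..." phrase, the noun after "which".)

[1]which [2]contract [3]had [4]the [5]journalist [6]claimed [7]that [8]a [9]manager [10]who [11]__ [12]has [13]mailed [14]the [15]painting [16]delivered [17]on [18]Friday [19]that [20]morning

9

The marked gap is inside the relative clause, the subject of "mailed".
Its filler is the head noun "manager" (via "who"), at word 9.
(The other dependency links word 2 to a gap after word 16.)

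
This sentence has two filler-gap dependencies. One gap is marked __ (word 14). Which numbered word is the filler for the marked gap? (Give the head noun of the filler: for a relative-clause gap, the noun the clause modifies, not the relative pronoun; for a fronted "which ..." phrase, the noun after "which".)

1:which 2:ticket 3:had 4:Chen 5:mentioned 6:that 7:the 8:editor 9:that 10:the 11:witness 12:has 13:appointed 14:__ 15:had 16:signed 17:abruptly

The marked gap is inside the relative clause, the direct object of "appointed".
Its filler is the head noun "editor" (via "that"), at word 8.
(The other dependency links word 2 to a gap after word 16.)

8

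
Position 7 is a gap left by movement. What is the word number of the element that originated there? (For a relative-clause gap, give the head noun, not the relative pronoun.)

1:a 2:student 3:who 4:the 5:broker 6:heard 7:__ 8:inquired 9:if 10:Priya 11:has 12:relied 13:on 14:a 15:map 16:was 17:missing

2

The gap at 7 is the subject of "inquired", inside a relative clause.
The relative pronoun is "who" (word 3); it is bound by the head noun immediately before it.
Its filler is the head noun "student", at word 2.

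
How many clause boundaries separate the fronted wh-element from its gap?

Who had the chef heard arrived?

"who" is extracted from the subject of "arrived".
Boundaries crossed, outermost first: [Ø] — 1 in total.

1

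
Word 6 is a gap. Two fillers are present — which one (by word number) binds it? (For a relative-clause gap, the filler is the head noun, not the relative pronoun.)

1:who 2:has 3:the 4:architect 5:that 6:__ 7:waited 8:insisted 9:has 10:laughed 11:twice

The marked gap is inside the relative clause, the subject of "waited".
Its filler is the head noun "architect" (via "that"), at word 4.
(The other dependency links word 1 to a gap after word 8.)

4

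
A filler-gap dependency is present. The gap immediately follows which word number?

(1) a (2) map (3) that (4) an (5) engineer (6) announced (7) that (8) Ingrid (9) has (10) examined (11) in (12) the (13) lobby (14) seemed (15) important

The displaced element is "a map" (word 2).
It is linked across 1 clause boundary (that).
It functions as the direct object of "examined", so the gap sits immediately after word 10 ("examined").
Base order: An engineer announced that Ingrid has examined a map in the lobby.

10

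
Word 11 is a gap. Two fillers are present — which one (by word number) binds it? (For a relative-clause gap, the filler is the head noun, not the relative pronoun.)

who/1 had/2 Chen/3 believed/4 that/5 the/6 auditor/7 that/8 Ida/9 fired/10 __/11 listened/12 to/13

The marked gap is inside the relative clause, the direct object of "fired".
Its filler is the head noun "auditor" (via "that"), at word 7.
(The other dependency links word 1 to a gap after word 13.)

7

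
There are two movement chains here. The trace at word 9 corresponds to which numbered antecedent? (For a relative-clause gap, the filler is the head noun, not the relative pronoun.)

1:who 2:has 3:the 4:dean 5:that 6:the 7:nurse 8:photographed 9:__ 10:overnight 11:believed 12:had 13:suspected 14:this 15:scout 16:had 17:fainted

The marked gap is inside the relative clause, the direct object of "photographed".
Its filler is the head noun "dean" (via "that"), at word 4.
(The other dependency links word 1 to a gap after word 11.)

4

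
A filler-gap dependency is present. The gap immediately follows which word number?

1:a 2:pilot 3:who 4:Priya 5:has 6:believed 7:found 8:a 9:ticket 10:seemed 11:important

6

The displaced element is "a pilot" (word 2).
It is linked across 1 clause boundary (Ø).
It functions as the subject of "found", so the gap sits immediately after word 6 ("believed").
Base order: Priya has believed a pilot found a ticket.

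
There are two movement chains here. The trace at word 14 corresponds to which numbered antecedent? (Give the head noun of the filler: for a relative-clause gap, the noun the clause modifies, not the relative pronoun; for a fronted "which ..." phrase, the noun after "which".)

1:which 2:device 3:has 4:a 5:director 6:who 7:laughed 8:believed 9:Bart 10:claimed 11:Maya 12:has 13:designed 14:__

The marked gap is the direct object of "designed".
Its filler is the fronted wh-phrase "which device", at word 2.
(The other dependency links word 5 to a gap after word 6.)

2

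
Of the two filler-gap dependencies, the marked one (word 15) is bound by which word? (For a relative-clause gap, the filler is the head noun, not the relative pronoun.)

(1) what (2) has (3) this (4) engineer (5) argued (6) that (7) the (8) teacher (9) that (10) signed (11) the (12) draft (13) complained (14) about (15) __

1

The marked gap is the object of the preposition "about" of "complained".
Its filler is the fronted wh-phrase "what", at word 1.
(The other dependency links word 8 to a gap after word 9.)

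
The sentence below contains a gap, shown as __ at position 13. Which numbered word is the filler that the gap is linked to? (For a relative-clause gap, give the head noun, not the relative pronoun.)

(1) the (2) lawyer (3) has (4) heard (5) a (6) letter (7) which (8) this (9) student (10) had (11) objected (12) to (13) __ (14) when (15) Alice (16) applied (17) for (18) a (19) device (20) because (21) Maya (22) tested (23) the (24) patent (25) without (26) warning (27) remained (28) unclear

The gap at 13 is the prepositional object of "objected", inside a relative clause.
The relative pronoun is "which" (word 7); it is bound by the head noun immediately before it.
Its filler is the head noun "letter", at word 6.

6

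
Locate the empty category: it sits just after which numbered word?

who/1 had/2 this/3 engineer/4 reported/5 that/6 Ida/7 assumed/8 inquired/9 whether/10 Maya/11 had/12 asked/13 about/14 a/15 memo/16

8

The displaced element is "who" (word 1).
It is linked across 2 clause boundaries (that → Ø).
It functions as the subject of "inquired", so the gap sits immediately after word 8 ("assumed").
Base order: This engineer had reported that Ida assumed that who inquired whether Maya had asked about a memo.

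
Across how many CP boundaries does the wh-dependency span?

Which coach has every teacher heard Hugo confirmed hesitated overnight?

2

"which coach" is extracted from the subject of "hesitated".
Boundaries crossed, outermost first: [Ø], [Ø] — 2 in total.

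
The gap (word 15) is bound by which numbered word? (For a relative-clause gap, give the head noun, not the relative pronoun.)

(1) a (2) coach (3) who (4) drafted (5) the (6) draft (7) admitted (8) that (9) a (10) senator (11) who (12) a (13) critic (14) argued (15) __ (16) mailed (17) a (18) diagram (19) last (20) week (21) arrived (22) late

The gap at 15 is the subject of "mailed", inside a relative clause.
The relative pronoun is "who" (word 11); it is bound by the head noun immediately before it.
Its filler is the head noun "senator", at word 10.

10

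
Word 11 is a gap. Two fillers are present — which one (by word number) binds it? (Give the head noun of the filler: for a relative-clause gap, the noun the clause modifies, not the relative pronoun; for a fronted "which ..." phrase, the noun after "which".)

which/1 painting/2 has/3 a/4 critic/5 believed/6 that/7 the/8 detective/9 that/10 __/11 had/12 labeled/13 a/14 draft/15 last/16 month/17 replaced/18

The marked gap is inside the relative clause, the subject of "labeled".
Its filler is the head noun "detective" (via "that"), at word 9.
(The other dependency links word 2 to a gap after word 18.)

9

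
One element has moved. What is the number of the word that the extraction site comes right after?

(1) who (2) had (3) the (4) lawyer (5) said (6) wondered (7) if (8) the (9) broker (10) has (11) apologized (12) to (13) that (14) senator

The displaced element is "who" (word 1).
It is linked across 1 clause boundary (Ø).
It functions as the subject of "wondered", so the gap sits immediately after word 5 ("said").
Base order: The lawyer had said that who wondered if the broker has apologized to that senator.

5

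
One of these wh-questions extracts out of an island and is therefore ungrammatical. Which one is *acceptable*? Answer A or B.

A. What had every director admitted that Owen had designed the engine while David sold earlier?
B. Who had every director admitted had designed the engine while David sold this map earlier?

In A, the wh-phrase is extracted from inside an adjunct island (introduced by "while"), which blocks movement.
In B, the extraction path crosses only that-complement boundaries, which are transparent.
So B is grammatical.

B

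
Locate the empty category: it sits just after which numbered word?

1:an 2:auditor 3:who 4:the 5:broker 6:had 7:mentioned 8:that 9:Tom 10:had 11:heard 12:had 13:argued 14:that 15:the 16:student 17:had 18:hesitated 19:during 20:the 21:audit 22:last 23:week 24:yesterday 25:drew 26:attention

The displaced element is "an auditor" (word 2).
It is linked across 2 clause boundaries (that → Ø).
It functions as the subject of "argued", so the gap sits immediately after word 11 ("heard").
Base order: The broker had mentioned that Tom had heard that an auditor had argued that the student had hesitated during the audit last week yesterday.

11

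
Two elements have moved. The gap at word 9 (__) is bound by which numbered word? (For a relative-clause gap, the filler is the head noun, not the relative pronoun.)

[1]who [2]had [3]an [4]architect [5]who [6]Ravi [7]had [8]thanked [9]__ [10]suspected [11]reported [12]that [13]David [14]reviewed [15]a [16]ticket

The marked gap is inside the relative clause, the direct object of "thanked".
Its filler is the head noun "architect" (via "who"), at word 4.
(The other dependency links word 1 to a gap after word 10.)

4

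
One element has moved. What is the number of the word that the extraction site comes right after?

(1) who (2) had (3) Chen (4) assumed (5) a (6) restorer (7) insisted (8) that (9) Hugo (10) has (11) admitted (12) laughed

The displaced element is "who" (word 1).
It is linked across 3 clause boundaries (Ø → that → Ø).
It functions as the subject of "laughed", so the gap sits immediately after word 11 ("admitted").
Base order: Chen had assumed a restorer insisted that Hugo has admitted who laughed.

11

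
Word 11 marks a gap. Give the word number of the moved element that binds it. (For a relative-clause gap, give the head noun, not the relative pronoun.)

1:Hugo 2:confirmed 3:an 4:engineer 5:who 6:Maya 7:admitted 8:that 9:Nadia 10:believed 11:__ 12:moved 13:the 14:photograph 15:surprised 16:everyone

4

The gap at 11 is the subject of "moved", inside a relative clause.
The relative pronoun is "who" (word 5); it is bound by the head noun immediately before it.
Its filler is the head noun "engineer", at word 4.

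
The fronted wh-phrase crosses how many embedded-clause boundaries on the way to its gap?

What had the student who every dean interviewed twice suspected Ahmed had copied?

1

"what" is extracted from the object of "copied".
Boundaries crossed, outermost first: [Ø] — 1 in total.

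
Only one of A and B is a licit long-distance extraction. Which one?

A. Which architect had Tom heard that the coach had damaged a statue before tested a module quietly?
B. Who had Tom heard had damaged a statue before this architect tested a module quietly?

B

In A, the wh-phrase is extracted from inside an adjunct island (introduced by "before"), which blocks movement.
In B, the extraction path crosses only that-complement boundaries, which are transparent.
So B is grammatical.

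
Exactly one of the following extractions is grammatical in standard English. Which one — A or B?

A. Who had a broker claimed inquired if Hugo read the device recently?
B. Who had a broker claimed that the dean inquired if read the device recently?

A

In B, the wh-phrase is extracted from inside a wh-island (introduced by "if"), which blocks movement.
In A, the extraction path crosses only that-complement boundaries, which are transparent.
So A is grammatical.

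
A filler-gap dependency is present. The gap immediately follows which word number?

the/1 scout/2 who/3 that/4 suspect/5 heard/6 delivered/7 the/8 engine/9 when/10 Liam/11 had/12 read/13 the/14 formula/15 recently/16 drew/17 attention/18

The displaced element is "the scout" (word 2).
It is linked across 1 clause boundary (Ø).
It functions as the subject of "delivered", so the gap sits immediately after word 6 ("heard").
Base order: That suspect heard that the scout delivered the engine when Liam had read the formula recently.

6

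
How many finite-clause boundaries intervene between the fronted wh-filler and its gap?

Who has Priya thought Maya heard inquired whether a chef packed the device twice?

2

"who" is extracted from the subject of "inquired".
Boundaries crossed, outermost first: [Ø], [Ø] — 2 in total.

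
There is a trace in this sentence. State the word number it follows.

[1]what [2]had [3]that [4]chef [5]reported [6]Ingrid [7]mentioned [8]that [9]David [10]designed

10

The displaced element is "what" (word 1).
It is linked across 2 clause boundaries (Ø → that).
It functions as the direct object of "designed", so the gap sits immediately after word 10 ("designed").
Base order: That chef had reported Ingrid mentioned that David designed what.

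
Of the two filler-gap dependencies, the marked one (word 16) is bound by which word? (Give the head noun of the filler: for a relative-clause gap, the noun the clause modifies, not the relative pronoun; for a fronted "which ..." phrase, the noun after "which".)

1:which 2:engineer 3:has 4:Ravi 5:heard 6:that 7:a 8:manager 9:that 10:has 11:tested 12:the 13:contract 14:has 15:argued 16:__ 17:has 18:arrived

2

The marked gap is the subject of "arrived".
Its filler is the fronted wh-phrase "which engineer", at word 2.
(The other dependency links word 8 to a gap after word 9.)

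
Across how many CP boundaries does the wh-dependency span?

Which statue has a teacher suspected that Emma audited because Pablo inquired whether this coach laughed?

1

"which statue" is extracted from the object of "audited".
Boundaries crossed, outermost first: [that] — 1 in total.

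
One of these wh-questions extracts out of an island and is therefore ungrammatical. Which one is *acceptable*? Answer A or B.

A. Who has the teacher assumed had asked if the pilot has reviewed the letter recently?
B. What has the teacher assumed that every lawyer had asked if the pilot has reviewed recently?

A

In B, the wh-phrase is extracted from inside a wh-island (introduced by "if"), which blocks movement.
In A, the extraction path crosses only that-complement boundaries, which are transparent.
So A is grammatical.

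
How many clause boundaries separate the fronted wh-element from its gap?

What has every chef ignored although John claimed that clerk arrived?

"what" originates inside the matrix clause — no clause boundary is crossed.

0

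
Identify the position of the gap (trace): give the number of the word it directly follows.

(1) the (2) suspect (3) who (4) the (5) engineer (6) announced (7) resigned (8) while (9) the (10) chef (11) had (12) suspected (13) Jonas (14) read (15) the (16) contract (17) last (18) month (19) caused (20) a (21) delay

6

The displaced element is "the suspect" (word 2).
It is linked across 1 clause boundary (Ø).
It functions as the subject of "resigned", so the gap sits immediately after word 6 ("announced").
Base order: The engineer announced that the suspect resigned while the chef had suspected Jonas read the contract last month.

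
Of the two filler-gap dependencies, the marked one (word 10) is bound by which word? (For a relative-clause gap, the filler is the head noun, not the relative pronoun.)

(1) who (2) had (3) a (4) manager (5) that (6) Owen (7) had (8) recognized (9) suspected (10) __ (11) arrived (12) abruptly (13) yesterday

1

The marked gap is the subject of "arrived".
Its filler is the fronted wh-phrase "who", at word 1.
(The other dependency links word 4 to a gap after word 8.)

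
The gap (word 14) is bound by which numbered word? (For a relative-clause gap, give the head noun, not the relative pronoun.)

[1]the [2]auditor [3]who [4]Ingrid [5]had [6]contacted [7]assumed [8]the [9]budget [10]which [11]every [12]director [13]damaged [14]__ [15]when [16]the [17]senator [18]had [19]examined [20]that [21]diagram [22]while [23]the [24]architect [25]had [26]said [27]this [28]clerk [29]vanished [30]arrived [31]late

The gap at 14 is the object of "damaged", inside a relative clause.
The relative pronoun is "which" (word 10); it is bound by the head noun immediately before it.
Its filler is the head noun "budget", at word 9.

9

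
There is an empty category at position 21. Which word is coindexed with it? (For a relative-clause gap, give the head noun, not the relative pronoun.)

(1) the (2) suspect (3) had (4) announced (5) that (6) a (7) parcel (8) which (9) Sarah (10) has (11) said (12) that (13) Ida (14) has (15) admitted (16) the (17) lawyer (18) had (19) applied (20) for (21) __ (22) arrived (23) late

The gap at 21 is the prepositional object of "applied", inside a relative clause.
The relative pronoun is "which" (word 8); it is bound by the head noun immediately before it.
Its filler is the head noun "parcel", at word 7.

7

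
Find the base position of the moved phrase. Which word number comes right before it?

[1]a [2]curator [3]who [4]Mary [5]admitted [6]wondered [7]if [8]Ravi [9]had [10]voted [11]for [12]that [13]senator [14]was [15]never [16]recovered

The displaced element is "a curator" (word 2).
It is linked across 1 clause boundary (Ø).
It functions as the subject of "wondered", so the gap sits immediately after word 5 ("admitted").
Base order: Mary admitted that a curator wondered if Ravi had voted for that senator.

5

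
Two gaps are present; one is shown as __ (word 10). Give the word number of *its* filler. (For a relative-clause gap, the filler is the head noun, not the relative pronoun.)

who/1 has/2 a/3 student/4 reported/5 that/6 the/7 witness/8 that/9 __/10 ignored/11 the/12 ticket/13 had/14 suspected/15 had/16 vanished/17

The marked gap is inside the relative clause, the subject of "ignored".
Its filler is the head noun "witness" (via "that"), at word 8.
(The other dependency links word 1 to a gap after word 15.)

8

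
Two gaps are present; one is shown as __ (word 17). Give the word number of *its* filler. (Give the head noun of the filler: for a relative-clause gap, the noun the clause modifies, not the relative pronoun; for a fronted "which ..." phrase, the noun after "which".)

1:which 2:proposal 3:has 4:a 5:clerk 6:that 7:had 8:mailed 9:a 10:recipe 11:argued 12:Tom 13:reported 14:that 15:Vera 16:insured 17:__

2

The marked gap is the direct object of "insured".
Its filler is the fronted wh-phrase "which proposal", at word 2.
(The other dependency links word 5 to a gap after word 6.)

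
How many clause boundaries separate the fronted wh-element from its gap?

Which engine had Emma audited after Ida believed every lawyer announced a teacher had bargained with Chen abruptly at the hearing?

0

"which engine" originates inside the matrix clause — no clause boundary is crossed.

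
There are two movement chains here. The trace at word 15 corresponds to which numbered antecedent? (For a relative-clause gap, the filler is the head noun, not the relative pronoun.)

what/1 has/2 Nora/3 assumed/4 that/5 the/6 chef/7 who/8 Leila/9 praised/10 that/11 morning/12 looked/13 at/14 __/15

The marked gap is the object of the preposition "at" of "looked".
Its filler is the fronted wh-phrase "what", at word 1.
(The other dependency links word 7 to a gap after word 10.)

1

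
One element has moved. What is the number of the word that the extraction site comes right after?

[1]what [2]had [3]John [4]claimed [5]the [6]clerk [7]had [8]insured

8

The displaced element is "what" (word 1).
It is linked across 1 clause boundary (Ø).
It functions as the direct object of "insured", so the gap sits immediately after word 8 ("insured").
Base order: John had claimed the clerk had insured what.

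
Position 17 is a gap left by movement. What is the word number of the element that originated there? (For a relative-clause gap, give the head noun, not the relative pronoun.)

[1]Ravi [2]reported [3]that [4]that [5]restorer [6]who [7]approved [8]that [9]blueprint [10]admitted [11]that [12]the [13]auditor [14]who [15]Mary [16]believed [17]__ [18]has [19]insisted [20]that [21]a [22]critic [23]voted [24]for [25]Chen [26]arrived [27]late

13

The gap at 17 is the subject of "insisted", inside a relative clause.
The relative pronoun is "who" (word 14); it is bound by the head noun immediately before it.
Its filler is the head noun "auditor", at word 13.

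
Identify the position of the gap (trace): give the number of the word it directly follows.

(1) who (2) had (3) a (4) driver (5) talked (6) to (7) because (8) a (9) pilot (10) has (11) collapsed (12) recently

The displaced element is "who" (word 1).
It functions as the object of the preposition "to" of "talked", so the gap sits immediately after word 6 ("to").
Base order: A driver had talked to who because a pilot has collapsed recently.

6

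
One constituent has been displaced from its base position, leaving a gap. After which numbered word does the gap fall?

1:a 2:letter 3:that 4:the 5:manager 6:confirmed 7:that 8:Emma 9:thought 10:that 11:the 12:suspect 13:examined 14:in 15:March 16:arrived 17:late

13

The displaced element is "a letter" (word 2).
It is linked across 2 clause boundaries (that → that).
It functions as the direct object of "examined", so the gap sits immediately after word 13 ("examined").
Base order: The manager confirmed that Emma thought that the suspect examined a letter in March.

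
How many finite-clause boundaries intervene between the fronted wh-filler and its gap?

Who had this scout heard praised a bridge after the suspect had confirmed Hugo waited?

1

"who" is extracted from the subject of "praised".
Boundaries crossed, outermost first: [Ø] — 1 in total.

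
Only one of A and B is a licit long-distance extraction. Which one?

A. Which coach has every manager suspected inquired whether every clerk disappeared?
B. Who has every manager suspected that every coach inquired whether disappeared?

In B, the wh-phrase is extracted from inside a wh-island (introduced by "whether"), which blocks movement.
In A, the extraction path crosses only that-complement boundaries, which are transparent.
So A is grammatical.

A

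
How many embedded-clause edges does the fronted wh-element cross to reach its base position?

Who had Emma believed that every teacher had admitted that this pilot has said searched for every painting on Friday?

3

"who" is extracted from the subject of "searched".
Boundaries crossed, outermost first: [that], [that], [Ø] — 3 in total.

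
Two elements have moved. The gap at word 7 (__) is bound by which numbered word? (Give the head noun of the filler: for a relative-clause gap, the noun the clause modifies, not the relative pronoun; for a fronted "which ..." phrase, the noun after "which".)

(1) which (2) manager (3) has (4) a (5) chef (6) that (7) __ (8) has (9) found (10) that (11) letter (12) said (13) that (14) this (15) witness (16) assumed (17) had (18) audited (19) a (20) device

The marked gap is inside the relative clause, the subject of "found".
Its filler is the head noun "chef" (via "that"), at word 5.
(The other dependency links word 2 to a gap after word 16.)

5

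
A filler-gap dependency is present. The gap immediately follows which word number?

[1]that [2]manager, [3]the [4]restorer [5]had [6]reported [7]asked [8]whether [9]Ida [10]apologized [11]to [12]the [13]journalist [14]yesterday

6

The displaced element is "that manager" (word 2).
It is linked across 1 clause boundary (Ø).
It functions as the subject of "asked", so the gap sits immediately after word 6 ("reported").
Base order: The restorer had reported that that manager asked whether Ida apologized to the journalist yesterday.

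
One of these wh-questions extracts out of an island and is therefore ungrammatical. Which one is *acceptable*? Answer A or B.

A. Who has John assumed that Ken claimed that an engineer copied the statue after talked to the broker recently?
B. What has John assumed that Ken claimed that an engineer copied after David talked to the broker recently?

B

In A, the wh-phrase is extracted from inside an adjunct island (introduced by "after"), which blocks movement.
In B, the extraction path crosses only that-complement boundaries, which are transparent.
So B is grammatical.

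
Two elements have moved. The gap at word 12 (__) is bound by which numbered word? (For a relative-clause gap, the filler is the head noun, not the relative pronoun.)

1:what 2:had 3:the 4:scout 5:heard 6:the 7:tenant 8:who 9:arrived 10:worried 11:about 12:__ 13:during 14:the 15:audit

The marked gap is the object of the preposition "about" of "worried".
Its filler is the fronted wh-phrase "what", at word 1.
(The other dependency links word 7 to a gap after word 8.)

1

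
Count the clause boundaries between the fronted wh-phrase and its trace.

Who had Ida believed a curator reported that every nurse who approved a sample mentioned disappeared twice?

3

"who" is extracted from the subject of "disappeared".
Boundaries crossed, outermost first: [Ø], [that], [Ø] — 3 in total.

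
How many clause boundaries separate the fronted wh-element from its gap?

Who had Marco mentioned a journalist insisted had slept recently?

2

"who" is extracted from the subject of "slept".
Boundaries crossed, outermost first: [Ø], [Ø] — 2 in total.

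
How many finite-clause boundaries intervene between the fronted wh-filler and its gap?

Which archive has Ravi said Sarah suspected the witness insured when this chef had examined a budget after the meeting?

"which archive" is extracted from the object of "insured".
Boundaries crossed, outermost first: [Ø], [Ø] — 2 in total.

2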